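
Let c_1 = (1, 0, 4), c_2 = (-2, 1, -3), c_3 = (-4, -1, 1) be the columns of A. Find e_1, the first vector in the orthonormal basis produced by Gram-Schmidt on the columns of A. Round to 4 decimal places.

c_1 = (1, 0, 4); ‖c_1‖ = 4.1231, so e_1 = (0.2425, 0.0000, 0.9701).

e_1 = (0.2425, 0.0000, 0.9701)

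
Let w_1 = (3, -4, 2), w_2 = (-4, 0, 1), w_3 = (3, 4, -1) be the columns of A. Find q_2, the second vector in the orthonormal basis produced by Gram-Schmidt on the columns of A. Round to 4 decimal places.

q_2 = (-0.8056, -0.3747, 0.4590)

q_1 = w_1/‖w_1‖ = (3, -4, 2)/5.3852 = (0.5571, -0.7428, 0.3714).
r_{12} = q_1·w_2 = -1.8570.
u_2 = w_2 + 1.8570·q_1 = (-2.9655, -1.3793, 1.6897).
‖u_2‖ = 3.6813, so q_2 = (-0.8056, -0.3747, 0.4590).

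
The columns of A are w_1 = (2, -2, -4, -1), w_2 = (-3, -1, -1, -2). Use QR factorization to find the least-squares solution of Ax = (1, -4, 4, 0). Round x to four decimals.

x = (-0.2264, -0.1698)

q_1 = w_1/‖w_1‖ = (2, -2, -4, -1)/5.0000 = (0.4000, -0.4000, -0.8000, -0.2000).
r_{12} = q_1·w_2 = 0.4000.
u_2 = w_2 − 0.4000·q_1 = (-3.1600, -0.8400, -0.6800, -1.9200).
‖u_2‖ = 3.8523, so q_2 = (-0.8203, -0.2181, -0.1765, -0.4984).
Qᵀb = (-1.2000, -0.6542).
Back-substitute: x_2 = -0.6542/3.8523 = -0.1698.
x_1 = (-1.2000 − 0.4000·(-0.1698))/5.0000 = -0.2264.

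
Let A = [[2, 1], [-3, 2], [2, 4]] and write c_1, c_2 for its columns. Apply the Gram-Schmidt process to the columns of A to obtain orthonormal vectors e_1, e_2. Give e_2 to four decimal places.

c_1 = (2, -3, 2); ‖c_1‖ = 4.1231, so e_1 = (0.4851, -0.7276, 0.4851).
e_1·c_2 = 0.4851·1 + (-0.7276)·2 + 0.4851·4 = 0.9701.
u_2 = c_2 − 0.9701·e_1 = (0.5294, 2.7059, 3.5294).
‖u_2‖ = 4.4787, so e_2 = (0.1182, 0.6042, 0.7880).

e_2 = (0.1182, 0.6042, 0.7880)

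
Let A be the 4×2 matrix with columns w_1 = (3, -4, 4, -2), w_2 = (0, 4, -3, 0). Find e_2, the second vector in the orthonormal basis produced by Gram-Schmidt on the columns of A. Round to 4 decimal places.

e_2 = (0.6781, 0.5489, -0.1857, -0.4521)

e_1 = w_1/‖w_1‖ = (3, -4, 4, -2)/6.7082 = (0.4472, -0.5963, 0.5963, -0.2981).
r_{12} = e_1·w_2 = -4.1740.
u_2 = w_2 + 4.1740·e_1 = (1.8667, 1.5111, -0.5111, -1.2444).
‖u_2‖ = 2.7528, so e_2 = (0.6781, 0.5489, -0.1857, -0.4521).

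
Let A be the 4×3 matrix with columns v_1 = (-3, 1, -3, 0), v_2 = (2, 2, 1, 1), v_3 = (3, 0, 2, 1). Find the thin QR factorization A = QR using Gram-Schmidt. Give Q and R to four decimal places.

Q = [[-0.6882, 0.3284, 0.2917], [0.2294, 0.8694, -0.4376], [-0.6882, -0.0386, -0.4376], [0.0000, 0.3671, 0.7293]], R = [[4.3589, -1.6059, -3.4412], [0.0000, 2.7242, 1.2751], [0.0000, 0.0000, 0.7293]]

q_1 = v_1/‖v_1‖ = (-3, 1, -3, 0)/4.3589 = (-0.6882, 0.2294, -0.6882, 0.0000).
r_{12} = q_1·v_2 = -1.6059.
u_2 = v_2 + 1.6059·q_1 = (0.8947, 2.3684, -0.1053, 1.0000).
‖u_2‖ = 2.7242, so q_2 = (0.3284, 0.8694, -0.0386, 0.3671).
r_{13} = q_1·v_3 = -3.4412; r_{23} = q_2·v_3 = 1.2751.
u_3 = v_3 + 3.4412·q_1 − 1.2751·q_2 = (0.2128, -0.3191, -0.3191, 0.5319).
‖u_3‖ = 0.7293, so q_3 = (0.2917, -0.4376, -0.4376, 0.7293).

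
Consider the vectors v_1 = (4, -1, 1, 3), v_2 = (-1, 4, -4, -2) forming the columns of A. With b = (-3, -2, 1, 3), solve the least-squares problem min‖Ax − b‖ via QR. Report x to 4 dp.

x = (-0.4000, -0.6000)

v_1 = (4, -1, 1, 3); ‖v_1‖ = 5.1962, so e_1 = (0.7698, -0.1925, 0.1925, 0.5774).
e_1·v_2 = 0.7698·(-1) + (-0.1925)·4 + 0.1925·(-4) + 0.5774·(-2) = -3.4641.
u_2 = v_2 + 3.4641·e_1 = (1.6667, 3.3333, -3.3333, 0.0000).
‖u_2‖ = 5.0000, so e_2 = (0.3333, 0.6667, -0.6667, 0.0000).
Qᵀb = (0.0000, -3.0000).
Back-substitute: x_2 = -3.0000/5.0000 = -0.6000.
x_1 = (0.0000 + 3.4641·(-0.6000))/5.1962 = -0.4000.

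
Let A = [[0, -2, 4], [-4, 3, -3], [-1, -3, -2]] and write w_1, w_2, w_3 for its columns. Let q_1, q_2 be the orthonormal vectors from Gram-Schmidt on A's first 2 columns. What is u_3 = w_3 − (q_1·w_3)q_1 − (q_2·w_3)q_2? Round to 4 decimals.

w_1 = (0, -4, -1); ‖w_1‖ = 4.1231, so q_1 = (0.0000, -0.9701, -0.2425).
q_1·w_2 = 0.0000·(-2) + (-0.9701)·3 + (-0.2425)·(-3) = -2.1828.
u_2 = w_2 + 2.1828·q_1 = (-2.0000, 0.8824, -3.5294).
‖u_2‖ = 4.1515, so q_2 = (-0.4817, 0.2125, -0.8501).
q_1·w_3 = 0.0000·4 + (-0.9701)·(-3) + (-0.2425)·(-2) = 3.3955; q_2·w_3 = (-0.4817)·4 + 0.2125·(-3) + (-0.8501)·(-2) = -0.8643.
u_3 = w_3 − 3.3955·q_1 + 0.8643·q_2 = (3.5836, 0.4778, -1.9113).

u_3 = (3.5836, 0.4778, -1.9113)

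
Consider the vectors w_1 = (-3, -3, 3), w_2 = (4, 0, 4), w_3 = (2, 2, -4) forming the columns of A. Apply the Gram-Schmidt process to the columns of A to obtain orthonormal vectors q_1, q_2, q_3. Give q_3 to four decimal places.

q_3 = (0.4082, -0.8165, -0.4082)

q_1 = w_1/‖w_1‖ = (-3, -3, 3)/5.1962 = (-0.5774, -0.5774, 0.5774).
r_{12} = q_1·w_2 = 0.0000.
u_2 = w_2 + 0.0000·q_1 = (4.0000, 0.0000, 4.0000).
‖u_2‖ = 5.6569, so q_2 = (0.7071, 0.0000, 0.7071).
r_{13} = q_1·w_3 = -4.6188; r_{23} = q_2·w_3 = -1.4142.
u_3 = w_3 + 4.6188·q_1 + 1.4142·q_2 = (0.3333, -0.6667, -0.3333).
‖u_3‖ = 0.8165, so q_3 = (0.4082, -0.8165, -0.4082).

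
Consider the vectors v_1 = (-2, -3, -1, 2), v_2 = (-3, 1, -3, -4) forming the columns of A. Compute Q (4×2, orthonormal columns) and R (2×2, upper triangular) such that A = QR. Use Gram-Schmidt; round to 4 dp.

Q = [[-0.4714, -0.5464], [-0.7071, 0.1130], [-0.2357, -0.5276], [0.4714, -0.6406]], R = [[4.2426, -0.4714], [0.0000, 5.8973]]

v_1 = (-2, -3, -1, 2); ‖v_1‖ = 4.2426, so q_1 = (-0.4714, -0.7071, -0.2357, 0.4714).
q_1·v_2 = (-0.4714)·(-3) + (-0.7071)·1 + (-0.2357)·(-3) + 0.4714·(-4) = -0.4714.
u_2 = v_2 + 0.4714·q_1 = (-3.2222, 0.6667, -3.1111, -3.7778).
‖u_2‖ = 5.8973, so q_2 = (-0.5464, 0.1130, -0.5276, -0.6406).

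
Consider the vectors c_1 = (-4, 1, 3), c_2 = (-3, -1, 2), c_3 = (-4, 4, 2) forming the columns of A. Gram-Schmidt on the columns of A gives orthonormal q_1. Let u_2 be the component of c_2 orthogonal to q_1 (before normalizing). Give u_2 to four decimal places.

c_1 = (-4, 1, 3); ‖c_1‖ = 5.0990, so q_1 = (-0.7845, 0.1961, 0.5883).
q_1·c_2 = (-0.7845)·(-3) + 0.1961·(-1) + 0.5883·2 = 3.3340.
u_2 = c_2 − 3.3340·q_1 = (-0.3846, -1.6538, 0.0385).

u_2 = (-0.3846, -1.6538, 0.0385)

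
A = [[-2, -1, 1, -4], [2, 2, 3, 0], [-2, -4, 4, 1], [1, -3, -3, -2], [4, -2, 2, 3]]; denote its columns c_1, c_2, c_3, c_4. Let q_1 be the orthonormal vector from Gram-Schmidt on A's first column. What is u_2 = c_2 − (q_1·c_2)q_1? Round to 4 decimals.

u_2 = (-0.7931, 1.7931, -3.7931, -3.1034, -2.4138)

c_1 = (-2, 2, -2, 1, 4); ‖c_1‖ = 5.3852, so q_1 = (-0.3714, 0.3714, -0.3714, 0.1857, 0.7428).
q_1·c_2 = (-0.3714)·(-1) + 0.3714·2 + (-0.3714)·(-4) + 0.1857·(-3) + 0.7428·(-2) = 0.5571.
u_2 = c_2 − 0.5571·q_1 = (-0.7931, 1.7931, -3.7931, -3.1034, -2.4138).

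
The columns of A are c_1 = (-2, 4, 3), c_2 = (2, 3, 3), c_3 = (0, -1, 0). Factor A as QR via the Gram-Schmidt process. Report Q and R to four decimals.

c_1 = (-2, 4, 3); ‖c_1‖ = 5.3852, so q_1 = (-0.3714, 0.7428, 0.5571).
q_1·c_2 = (-0.3714)·2 + 0.7428·3 + 0.5571·3 = 3.1568.
u_2 = c_2 − 3.1568·q_1 = (3.1724, 0.6552, 1.2414).
‖u_2‖ = 3.4691, so q_2 = (0.9145, 0.1889, 0.3578).
q_1·c_3 = (-0.3714)·0 + 0.7428·(-1) + 0.5571·0 = -0.7428; q_2·c_3 = 0.9145·0 + 0.1889·(-1) + 0.3578·0 = -0.1889.
u_3 = c_3 + 0.7428·q_1 + 0.1889·q_2 = (-0.1032, -0.4126, 0.4814).
‖u_3‖ = 0.6423, so q_3 = (-0.1606, -0.6423, 0.7494).

Q = [[-0.3714, 0.9145, -0.1606], [0.7428, 0.1889, -0.6423], [0.5571, 0.3578, 0.7494]], R = [[5.3852, 3.1568, -0.7428], [0.0000, 3.4691, -0.1889], [0.0000, 0.0000, 0.6423]]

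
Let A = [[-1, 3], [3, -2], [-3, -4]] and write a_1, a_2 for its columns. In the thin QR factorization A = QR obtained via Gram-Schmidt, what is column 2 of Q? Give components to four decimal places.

a_1 = (-1, 3, -3); ‖a_1‖ = 4.3589, so q_1 = (-0.2294, 0.6882, -0.6882).
q_1·a_2 = (-0.2294)·3 + 0.6882·(-2) + (-0.6882)·(-4) = 0.6882.
u_2 = a_2 − 0.6882·q_1 = (3.1579, -2.4737, -3.5263).
‖u_2‖ = 5.3410, so q_2 = (0.5913, -0.4631, -0.6602).

q_2 = (0.5913, -0.4631, -0.6602)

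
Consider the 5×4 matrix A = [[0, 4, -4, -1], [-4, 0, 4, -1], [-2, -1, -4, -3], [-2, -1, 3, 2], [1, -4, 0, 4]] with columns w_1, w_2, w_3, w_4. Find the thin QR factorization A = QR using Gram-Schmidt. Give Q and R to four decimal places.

Q = [[0.0000, 0.6860, -0.3427, 0.6152], [-0.8000, 0.0000, 0.2698, -0.0089], [-0.4000, -0.1715, -0.8526, -0.2327], [-0.4000, -0.1715, 0.2206, 0.5220], [0.2000, -0.6860, -0.1847, 0.5429]], R = [[5.0000, 0.0000, -2.8000, 2.0000], [0.0000, 5.8310, -2.5725, -3.2585], [0.0000, 0.0000, 6.5224, 2.3331], [0.0000, 0.0000, 0.0000, 3.3074]]

q_1 = w_1/‖w_1‖ = (0, -4, -2, -2, 1)/5.0000 = (0.0000, -0.8000, -0.4000, -0.4000, 0.2000).
r_{12} = q_1·w_2 = 0.0000.
u_2 = w_2 + 0.0000·q_1 = (4.0000, 0.0000, -1.0000, -1.0000, -4.0000).
‖u_2‖ = 5.8310, so q_2 = (0.6860, 0.0000, -0.1715, -0.1715, -0.6860).
r_{13} = q_1·w_3 = -2.8000; r_{23} = q_2·w_3 = -2.5725.
u_3 = w_3 + 2.8000·q_1 + 2.5725·q_2 = (-2.2353, 1.7600, -5.5612, 1.4388, -1.2047).
‖u_3‖ = 6.5224, so q_3 = (-0.3427, 0.2698, -0.8526, 0.2206, -0.1847).
r_{14} = q_1·w_4 = 2.0000; r_{24} = q_2·w_4 = -3.2585; r_{34} = q_3·w_4 = 2.3331.
u_4 = w_4 − 2.0000·q_1 + 3.2585·q_2 − 2.3331·q_3 = (2.0349, -0.0296, -0.7696, 1.7265, 1.7956).
‖u_4‖ = 3.3074, so q_4 = (0.6152, -0.0089, -0.2327, 0.5220, 0.5429).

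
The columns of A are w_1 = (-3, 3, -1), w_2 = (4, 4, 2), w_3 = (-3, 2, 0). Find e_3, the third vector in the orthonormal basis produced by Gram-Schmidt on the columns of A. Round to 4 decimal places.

e_1 = w_1/‖w_1‖ = (-3, 3, -1)/4.3589 = (-0.6882, 0.6882, -0.2294).
r_{12} = e_1·w_2 = -0.4588.
u_2 = w_2 + 0.4588·e_1 = (3.6842, 4.3158, 1.8947).
‖u_2‖ = 5.9824, so e_2 = (0.6158, 0.7214, 0.3167).
r_{13} = e_1·w_3 = 3.4412; r_{23} = e_2·w_3 = -0.4047.
u_3 = w_3 − 3.4412·e_1 + 0.4047·e_2 = (-0.3824, -0.0765, 0.9176).
‖u_3‖ = 0.9971, so e_3 = (-0.3835, -0.0767, 0.9204).

e_3 = (-0.3835, -0.0767, 0.9204)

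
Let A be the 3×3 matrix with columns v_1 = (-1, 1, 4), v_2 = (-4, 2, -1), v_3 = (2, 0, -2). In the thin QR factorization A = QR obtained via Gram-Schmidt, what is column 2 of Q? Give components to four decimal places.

e_1 = v_1/‖v_1‖ = (-1, 1, 4)/4.2426 = (-0.2357, 0.2357, 0.9428).
r_{12} = e_1·v_2 = 0.4714.
u_2 = v_2 − 0.4714·e_1 = (-3.8889, 1.8889, -1.4444).
‖u_2‖ = 4.5583, so e_2 = (-0.8532, 0.4144, -0.3169).

e_2 = (-0.8532, 0.4144, -0.3169)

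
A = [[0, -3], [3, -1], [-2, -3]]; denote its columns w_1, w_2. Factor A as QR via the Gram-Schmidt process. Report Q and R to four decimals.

Q = [[0.0000, -0.7011], [0.8321, -0.3955], [-0.5547, -0.5933]], R = [[3.6056, 0.8321], [0.0000, 4.2787]]

w_1 = (0, 3, -2); ‖w_1‖ = 3.6056, so q_1 = (0.0000, 0.8321, -0.5547).
q_1·w_2 = 0.0000·(-3) + 0.8321·(-1) + (-0.5547)·(-3) = 0.8321.
u_2 = w_2 − 0.8321·q_1 = (-3.0000, -1.6923, -2.5385).
‖u_2‖ = 4.2787, so q_2 = (-0.7011, -0.3955, -0.5933).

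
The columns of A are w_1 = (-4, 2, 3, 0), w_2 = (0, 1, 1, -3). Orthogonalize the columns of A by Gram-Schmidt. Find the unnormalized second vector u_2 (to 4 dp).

w_1 = (-4, 2, 3, 0); ‖w_1‖ = 5.3852, so e_1 = (-0.7428, 0.3714, 0.5571, 0.0000).
e_1·w_2 = (-0.7428)·0 + 0.3714·1 + 0.5571·1 + 0.0000·(-3) = 0.9285.
u_2 = w_2 − 0.9285·e_1 = (0.6897, 0.6552, 0.4828, -3.0000).

u_2 = (0.6897, 0.6552, 0.4828, -3.0000)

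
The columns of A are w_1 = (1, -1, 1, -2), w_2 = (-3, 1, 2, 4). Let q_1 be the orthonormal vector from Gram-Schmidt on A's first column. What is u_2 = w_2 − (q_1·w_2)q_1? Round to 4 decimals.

q_1 = w_1/‖w_1‖ = (1, -1, 1, -2)/2.6458 = (0.3780, -0.3780, 0.3780, -0.7559).
r_{12} = q_1·w_2 = -3.7796.
u_2 = w_2 + 3.7796·q_1 = (-1.5714, -0.4286, 3.4286, 1.1429).

u_2 = (-1.5714, -0.4286, 3.4286, 1.1429)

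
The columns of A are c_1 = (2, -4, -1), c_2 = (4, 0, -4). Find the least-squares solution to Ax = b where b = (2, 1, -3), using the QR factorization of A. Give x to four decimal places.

q_1 = c_1/‖c_1‖ = (2, -4, -1)/4.5826 = (0.4364, -0.8729, -0.2182).
r_{12} = q_1·c_2 = 2.6186.
u_2 = c_2 − 2.6186·q_1 = (2.8571, 2.2857, -3.4286).
‖u_2‖ = 5.0143, so q_2 = (0.5698, 0.4558, -0.6838).
Qᵀb = (0.6547, 3.6467).
Back-substitute: x_2 = 3.6467/5.0143 = 0.7273.
x_1 = (0.6547 − 2.6186·0.7273)/4.5826 = -0.2727.

x = (-0.2727, 0.7273)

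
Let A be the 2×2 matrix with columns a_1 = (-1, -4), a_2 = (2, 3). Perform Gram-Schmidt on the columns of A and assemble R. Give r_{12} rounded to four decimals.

a_1 = (-1, -4); ‖a_1‖ = 4.1231, so e_1 = (-0.2425, -0.9701).
r_{12} = e_1·a_2 = -3.3955.

r_{12} = -3.3955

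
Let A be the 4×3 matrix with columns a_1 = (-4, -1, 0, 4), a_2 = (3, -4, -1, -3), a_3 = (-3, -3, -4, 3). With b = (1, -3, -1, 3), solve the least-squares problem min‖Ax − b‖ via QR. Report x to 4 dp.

x = (0.5522, 0.5224, 0.1194)

e_1 = a_1/‖a_1‖ = (-4, -1, 0, 4)/5.7446 = (-0.6963, -0.1741, 0.0000, 0.6963).
r_{12} = e_1·a_2 = -3.4816.
u_2 = a_2 + 3.4816·e_1 = (0.5758, -4.6061, -1.0000, -0.5758).
‖u_2‖ = 4.7832, so e_2 = (0.1204, -0.9630, -0.2091, -0.1204).
r_{13} = e_1·a_3 = 4.7001; r_{23} = e_2·a_3 = 3.0029.
u_3 = a_3 − 4.7001·e_1 − 3.0029·e_2 = (-0.0887, 0.7099, -3.3722, 0.0887).
‖u_3‖ = 3.4484, so e_3 = (-0.0257, 0.2059, -0.9779, 0.0257).
Qᵀb = (1.9149, 2.8572, 0.4117).
Back-substitute: x_3 = 0.4117/3.4484 = 0.1194.
x_2 = (2.8572 − 3.0029·0.1194)/4.7832 = 0.5224.
x_1 = (1.9149 + 3.4816·0.5224 − 4.7001·0.1194)/5.7446 = 0.5522.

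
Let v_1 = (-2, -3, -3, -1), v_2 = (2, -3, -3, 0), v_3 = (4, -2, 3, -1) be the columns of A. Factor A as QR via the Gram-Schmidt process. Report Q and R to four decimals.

q_1 = v_1/‖v_1‖ = (-2, -3, -3, -1)/4.7958 = (-0.4170, -0.6255, -0.6255, -0.2085).
r_{12} = q_1·v_2 = 2.9192.
u_2 = v_2 − 2.9192·q_1 = (3.2174, -1.1739, -1.1739, 0.6087).
‖u_2‖ = 3.6713, so q_2 = (0.8764, -0.3198, -0.3198, 0.1658).
r_{13} = q_1·v_3 = -2.0851; r_{23} = q_2·v_3 = 3.0199.
u_3 = v_3 + 2.0851·q_1 − 3.0199·q_2 = (0.4839, -2.3387, 2.6613, -1.9355).
‖u_3‖ = 4.0660, so q_3 = (0.1190, -0.5752, 0.6545, -0.4760).

Q = [[-0.4170, 0.8764, 0.1190], [-0.6255, -0.3198, -0.5752], [-0.6255, -0.3198, 0.6545], [-0.2085, 0.1658, -0.4760]], R = [[4.7958, 2.9192, -2.0851], [0.0000, 3.6713, 3.0199], [0.0000, 0.0000, 4.0660]]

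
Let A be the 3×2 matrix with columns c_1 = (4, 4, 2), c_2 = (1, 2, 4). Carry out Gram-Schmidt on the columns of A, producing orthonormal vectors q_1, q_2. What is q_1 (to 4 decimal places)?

c_1 = (4, 4, 2); ‖c_1‖ = 6.0000, so q_1 = (0.6667, 0.6667, 0.3333).

q_1 = (0.6667, 0.6667, 0.3333)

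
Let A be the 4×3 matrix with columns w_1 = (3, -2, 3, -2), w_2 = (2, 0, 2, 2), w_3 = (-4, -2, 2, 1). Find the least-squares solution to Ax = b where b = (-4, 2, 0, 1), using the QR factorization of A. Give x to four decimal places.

x = (-0.6233, -0.0146, 0.4191)

w_1 = (3, -2, 3, -2); ‖w_1‖ = 5.0990, so e_1 = (0.5883, -0.3922, 0.5883, -0.3922).
e_1·w_2 = 0.5883·2 + (-0.3922)·0 + 0.5883·2 + (-0.3922)·2 = 1.5689.
u_2 = w_2 − 1.5689·e_1 = (1.0769, 0.6154, 1.0769, 2.6154).
‖u_2‖ = 3.0884, so e_2 = (0.3487, 0.1993, 0.3487, 0.8468).
e_1·w_3 = 0.5883·(-4) + (-0.3922)·(-2) + 0.5883·2 + (-0.3922)·1 = -0.7845; e_2·w_3 = 0.3487·(-4) + 0.1993·(-2) + 0.3487·2 + 0.8468·1 = -0.2491.
u_3 = w_3 + 0.7845·e_1 + 0.2491·e_2 = (-3.4516, -2.2581, 2.5484, 0.9032).
‖u_3‖ = 4.9318, so e_3 = (-0.6999, -0.4579, 0.5167, 0.1831).
Qᵀb = (-3.5301, -0.1494, 2.0669).
Back-substitute: x_3 = 2.0669/4.9318 = 0.4191.
x_2 = (-0.1494 + 0.2491·0.4191)/3.0884 = -0.0146.
x_1 = (-3.5301 − 1.5689·(-0.0146) + 0.7845·0.4191)/5.0990 = -0.6233.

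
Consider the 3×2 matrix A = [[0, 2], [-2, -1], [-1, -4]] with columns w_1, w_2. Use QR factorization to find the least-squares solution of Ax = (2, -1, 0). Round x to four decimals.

w_1 = (0, -2, -1); ‖w_1‖ = 2.2361, so q_1 = (0.0000, -0.8944, -0.4472).
q_1·w_2 = 0.0000·2 + (-0.8944)·(-1) + (-0.4472)·(-4) = 2.6833.
u_2 = w_2 − 2.6833·q_1 = (2.0000, 1.4000, -2.8000).
‖u_2‖ = 3.7148, so q_2 = (0.5384, 0.3769, -0.7537).
Qᵀb = (0.8944, 0.6999).
Back-substitute: x_2 = 0.6999/3.7148 = 0.1884.
x_1 = (0.8944 − 2.6833·0.1884)/2.2361 = 0.1739.

x = (0.1739, 0.1884)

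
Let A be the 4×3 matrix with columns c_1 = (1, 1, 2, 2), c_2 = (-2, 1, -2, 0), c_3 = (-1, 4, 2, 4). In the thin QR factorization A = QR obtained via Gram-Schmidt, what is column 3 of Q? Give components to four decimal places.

e_1 = c_1/‖c_1‖ = (1, 1, 2, 2)/3.1623 = (0.3162, 0.3162, 0.6325, 0.6325).
r_{12} = e_1·c_2 = -1.5811.
u_2 = c_2 + 1.5811·e_1 = (-1.5000, 1.5000, -1.0000, 1.0000).
‖u_2‖ = 2.5495, so e_2 = (-0.5883, 0.5883, -0.3922, 0.3922).
r_{13} = e_1·c_3 = 4.7434; r_{23} = e_2·c_3 = 3.7262.
u_3 = c_3 − 4.7434·e_1 − 3.7262·e_2 = (-0.3077, 0.3077, 0.4615, -0.4615).
‖u_3‖ = 0.7845, so e_3 = (-0.3922, 0.3922, 0.5883, -0.5883).

e_3 = (-0.3922, 0.3922, 0.5883, -0.5883)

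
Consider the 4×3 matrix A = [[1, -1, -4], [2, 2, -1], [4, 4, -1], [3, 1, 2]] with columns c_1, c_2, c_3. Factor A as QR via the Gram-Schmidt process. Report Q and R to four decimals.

Q = [[0.1826, -0.7156, -0.6708], [0.3651, 0.2202, -0.2236], [0.7303, 0.4404, -0.2236], [0.5477, -0.4954, 0.6708]], R = [[5.4772, 4.0166, -0.7303], [0.0000, 2.4221, 1.2111], [0.0000, 0.0000, 4.4721]]

c_1 = (1, 2, 4, 3); ‖c_1‖ = 5.4772, so q_1 = (0.1826, 0.3651, 0.7303, 0.5477).
q_1·c_2 = 0.1826·(-1) + 0.3651·2 + 0.7303·4 + 0.5477·1 = 4.0166.
u_2 = c_2 − 4.0166·q_1 = (-1.7333, 0.5333, 1.0667, -1.2000).
‖u_2‖ = 2.4221, so q_2 = (-0.7156, 0.2202, 0.4404, -0.4954).
q_1·c_3 = 0.1826·(-4) + 0.3651·(-1) + 0.7303·(-1) + 0.5477·2 = -0.7303; q_2·c_3 = (-0.7156)·(-4) + 0.2202·(-1) + 0.4404·(-1) + (-0.4954)·2 = 1.2111.
u_3 = c_3 + 0.7303·q_1 − 1.2111·q_2 = (-3.0000, -1.0000, -1.0000, 3.0000).
‖u_3‖ = 4.4721, so q_3 = (-0.6708, -0.2236, -0.2236, 0.6708).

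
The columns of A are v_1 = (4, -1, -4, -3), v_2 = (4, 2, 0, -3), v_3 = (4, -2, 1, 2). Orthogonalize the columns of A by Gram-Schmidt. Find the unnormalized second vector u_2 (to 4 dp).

u_2 = (1.8095, 2.5476, 2.1905, -1.3571)

v_1 = (4, -1, -4, -3); ‖v_1‖ = 6.4807, so q_1 = (0.6172, -0.1543, -0.6172, -0.4629).
q_1·v_2 = 0.6172·4 + (-0.1543)·2 + (-0.6172)·0 + (-0.4629)·(-3) = 3.5490.
u_2 = v_2 − 3.5490·q_1 = (1.8095, 2.5476, 2.1905, -1.3571).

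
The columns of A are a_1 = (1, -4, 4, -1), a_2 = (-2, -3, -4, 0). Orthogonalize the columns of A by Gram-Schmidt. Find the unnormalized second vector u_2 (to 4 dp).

e_1 = a_1/‖a_1‖ = (1, -4, 4, -1)/5.8310 = (0.1715, -0.6860, 0.6860, -0.1715).
r_{12} = e_1·a_2 = -1.0290.
u_2 = a_2 + 1.0290·e_1 = (-1.8235, -3.7059, -3.2941, -0.1765).

u_2 = (-1.8235, -3.7059, -3.2941, -0.1765)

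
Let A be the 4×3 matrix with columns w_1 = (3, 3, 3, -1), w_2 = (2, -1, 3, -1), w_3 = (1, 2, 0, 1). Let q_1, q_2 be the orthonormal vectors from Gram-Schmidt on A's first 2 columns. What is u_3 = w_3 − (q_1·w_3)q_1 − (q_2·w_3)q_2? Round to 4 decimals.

q_1 = w_1/‖w_1‖ = (3, 3, 3, -1)/5.2915 = (0.5669, 0.5669, 0.5669, -0.1890).
r_{12} = q_1·w_2 = 2.4568.
u_2 = w_2 − 2.4568·q_1 = (0.6071, -2.3929, 1.6071, -0.5357).
‖u_2‖ = 2.9940, so q_2 = (0.2028, -0.7992, 0.5368, -0.1789).
r_{13} = q_1·w_3 = 1.5119; r_{23} = q_2·w_3 = -1.5746.
u_3 = w_3 − 1.5119·q_1 + 1.5746·q_2 = (0.4622, -0.1155, -0.0120, 1.0040).

u_3 = (0.4622, -0.1155, -0.0120, 1.0040)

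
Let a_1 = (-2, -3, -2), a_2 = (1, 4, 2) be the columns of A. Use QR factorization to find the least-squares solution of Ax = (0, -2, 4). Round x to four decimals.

x = (-1.2727, -1.0909)

a_1 = (-2, -3, -2); ‖a_1‖ = 4.1231, so e_1 = (-0.4851, -0.7276, -0.4851).
e_1·a_2 = (-0.4851)·1 + (-0.7276)·4 + (-0.4851)·2 = -4.3656.
u_2 = a_2 + 4.3656·e_1 = (-1.1176, 0.8235, -0.1176).
‖u_2‖ = 1.3933, so e_2 = (-0.8022, 0.5911, -0.0844).
Qᵀb = (-0.4851, -1.5199).
Back-substitute: x_2 = -1.5199/1.3933 = -1.0909.
x_1 = (-0.4851 + 4.3656·(-1.0909))/4.1231 = -1.2727.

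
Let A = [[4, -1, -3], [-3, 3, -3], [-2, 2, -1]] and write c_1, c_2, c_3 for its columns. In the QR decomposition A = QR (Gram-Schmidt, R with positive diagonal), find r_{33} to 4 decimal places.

r_{33} = 0.8321

c_1 = (4, -3, -2); ‖c_1‖ = 5.3852, so q_1 = (0.7428, -0.5571, -0.3714).
q_1·c_2 = 0.7428·(-1) + (-0.5571)·3 + (-0.3714)·2 = -3.1568.
u_2 = c_2 + 3.1568·q_1 = (1.3448, 1.2414, 0.8276).
‖u_2‖ = 2.0086, so q_2 = (0.6695, 0.6180, 0.4120).
q_1·c_3 = 0.7428·(-3) + (-0.5571)·(-3) + (-0.3714)·(-1) = -0.1857; q_2·c_3 = 0.6695·(-3) + 0.6180·(-3) + 0.4120·(-1) = -4.2747.
u_3 = c_3 + 0.1857·q_1 + 4.2747·q_2 = (0.0000, -0.4615, 0.6923).
r_{33} = ‖u_3‖ = 0.8321.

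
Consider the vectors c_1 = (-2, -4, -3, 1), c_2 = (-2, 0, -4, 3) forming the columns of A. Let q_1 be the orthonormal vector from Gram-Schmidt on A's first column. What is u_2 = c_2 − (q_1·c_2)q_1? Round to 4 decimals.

c_1 = (-2, -4, -3, 1); ‖c_1‖ = 5.4772, so q_1 = (-0.3651, -0.7303, -0.5477, 0.1826).
q_1·c_2 = (-0.3651)·(-2) + (-0.7303)·0 + (-0.5477)·(-4) + 0.1826·3 = 3.4689.
u_2 = c_2 − 3.4689·q_1 = (-0.7333, 2.5333, -2.1000, 2.3667).

u_2 = (-0.7333, 2.5333, -2.1000, 2.3667)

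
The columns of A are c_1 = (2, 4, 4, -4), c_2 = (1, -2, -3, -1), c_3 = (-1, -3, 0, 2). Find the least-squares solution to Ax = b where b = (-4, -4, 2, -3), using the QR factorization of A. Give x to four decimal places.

x = (0.9608, 0.5418, 2.1080)

c_1 = (2, 4, 4, -4); ‖c_1‖ = 7.2111, so q_1 = (0.2774, 0.5547, 0.5547, -0.5547).
q_1·c_2 = 0.2774·1 + 0.5547·(-2) + 0.5547·(-3) + (-0.5547)·(-1) = -1.9415.
u_2 = c_2 + 1.9415·q_1 = (1.5385, -0.9231, -1.9231, -2.0769).
‖u_2‖ = 3.3512, so q_2 = (0.4591, -0.2754, -0.5738, -0.6197).
q_1·c_3 = 0.2774·(-1) + 0.5547·(-3) + 0.5547·0 + (-0.5547)·2 = -3.0509; q_2·c_3 = 0.4591·(-1) + (-0.2754)·(-3) + (-0.5738)·0 + (-0.6197)·2 = -0.8722.
u_3 = c_3 + 3.0509·q_1 + 0.8722·q_2 = (0.2466, -1.5479, 1.1918, -0.2329).
‖u_3‖ = 1.9828, so q_3 = (0.1244, -0.7807, 0.6011, -0.1174).
Qᵀb = (-0.5547, -0.0230, 4.1798).
Back-substitute: x_3 = 4.1798/1.9828 = 2.1080.
x_2 = (-0.0230 + 0.8722·2.1080)/3.3512 = 0.5418.
x_1 = (-0.5547 + 1.9415·0.5418 + 3.0509·2.1080)/7.2111 = 0.9608.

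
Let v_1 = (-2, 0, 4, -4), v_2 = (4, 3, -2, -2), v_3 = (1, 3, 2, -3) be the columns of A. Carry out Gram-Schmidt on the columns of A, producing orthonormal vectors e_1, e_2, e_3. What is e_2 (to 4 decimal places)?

v_1 = (-2, 0, 4, -4); ‖v_1‖ = 6.0000, so e_1 = (-0.3333, 0.0000, 0.6667, -0.6667).
e_1·v_2 = (-0.3333)·4 + 0.0000·3 + 0.6667·(-2) + (-0.6667)·(-2) = -1.3333.
u_2 = v_2 + 1.3333·e_1 = (3.5556, 3.0000, -1.1111, -2.8889).
‖u_2‖ = 5.5877, so e_2 = (0.6363, 0.5369, -0.1988, -0.5170).

e_2 = (0.6363, 0.5369, -0.1988, -0.5170)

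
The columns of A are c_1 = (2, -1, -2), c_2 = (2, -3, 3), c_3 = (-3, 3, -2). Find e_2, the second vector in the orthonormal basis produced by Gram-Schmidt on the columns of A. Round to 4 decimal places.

e_2 = (0.3800, -0.6175, 0.6887)

c_1 = (2, -1, -2); ‖c_1‖ = 3.0000, so e_1 = (0.6667, -0.3333, -0.6667).
e_1·c_2 = 0.6667·2 + (-0.3333)·(-3) + (-0.6667)·3 = 0.3333.
u_2 = c_2 − 0.3333·e_1 = (1.7778, -2.8889, 3.2222).
‖u_2‖ = 4.6786, so e_2 = (0.3800, -0.6175, 0.6887).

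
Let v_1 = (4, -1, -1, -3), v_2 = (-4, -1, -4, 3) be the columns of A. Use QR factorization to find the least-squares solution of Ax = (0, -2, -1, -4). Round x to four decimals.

v_1 = (4, -1, -1, -3); ‖v_1‖ = 5.1962, so q_1 = (0.7698, -0.1925, -0.1925, -0.5774).
q_1·v_2 = 0.7698·(-4) + (-0.1925)·(-1) + (-0.1925)·(-4) + (-0.5774)·3 = -3.8490.
u_2 = v_2 + 3.8490·q_1 = (-1.0370, -1.7407, -4.7407, 0.7778).
‖u_2‖ = 5.2139, so q_2 = (-0.1989, -0.3339, -0.9092, 0.1492).
Qᵀb = (2.8868, 0.9803).
Back-substitute: x_2 = 0.9803/5.2139 = 0.1880.
x_1 = (2.8868 + 3.8490·0.1880)/5.1962 = 0.6948.

x = (0.6948, 0.1880)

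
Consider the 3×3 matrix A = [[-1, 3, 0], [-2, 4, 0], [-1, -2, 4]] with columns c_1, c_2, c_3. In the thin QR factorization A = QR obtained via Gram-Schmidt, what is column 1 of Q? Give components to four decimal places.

q_1 = (-0.4082, -0.8165, -0.4082)

q_1 = c_1/‖c_1‖ = (-1, -2, -1)/2.4495 = (-0.4082, -0.8165, -0.4082).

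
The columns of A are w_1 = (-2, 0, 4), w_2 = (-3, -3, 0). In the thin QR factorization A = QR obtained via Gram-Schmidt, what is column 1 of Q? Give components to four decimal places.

w_1 = (-2, 0, 4); ‖w_1‖ = 4.4721, so e_1 = (-0.4472, 0.0000, 0.8944).

e_1 = (-0.4472, 0.0000, 0.8944)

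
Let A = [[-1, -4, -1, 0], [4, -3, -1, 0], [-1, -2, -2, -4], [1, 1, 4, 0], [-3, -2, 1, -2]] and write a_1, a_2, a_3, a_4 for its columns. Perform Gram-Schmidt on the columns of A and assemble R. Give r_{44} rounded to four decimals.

r_{44} = 3.5079

e_1 = a_1/‖a_1‖ = (-1, 4, -1, 1, -3)/5.2915 = (-0.1890, 0.7559, -0.1890, 0.1890, -0.5669).
r_{12} = e_1·a_2 = 0.1890.
u_2 = a_2 − 0.1890·e_1 = (-3.9643, -3.1429, -1.9643, 0.9643, -1.8929).
‖u_2‖ = 5.8279, so e_2 = (-0.6802, -0.5393, -0.3370, 0.1655, -0.3248).
r_{13} = e_1·a_3 = 0.0000; r_{23} = e_2·a_3 = 2.2307.
u_3 = a_3 + 0.0000·e_1 − 2.2307·e_2 = (0.5174, 0.2029, -1.2482, 3.6309, 1.7245).
‖u_3‖ = 4.2455, so e_3 = (0.1219, 0.0478, -0.2940, 0.8552, 0.4062).
r_{14} = e_1·a_4 = 1.8898; r_{24} = e_2·a_4 = 1.9978; r_{34} = e_3·a_4 = 0.3636.
u_4 = a_4 − 1.8898·e_1 − 1.9978·e_2 − 0.3636·e_3 = (1.6718, -0.3686, -2.8626, -0.9987, -0.4274).
r_{44} = ‖u_4‖ = 3.5079.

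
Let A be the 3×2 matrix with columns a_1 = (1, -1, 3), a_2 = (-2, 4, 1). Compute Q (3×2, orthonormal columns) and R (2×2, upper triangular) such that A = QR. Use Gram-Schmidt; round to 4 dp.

a_1 = (1, -1, 3); ‖a_1‖ = 3.3166, so q_1 = (0.3015, -0.3015, 0.9045).
q_1·a_2 = 0.3015·(-2) + (-0.3015)·4 + 0.9045·1 = -0.9045.
u_2 = a_2 + 0.9045·q_1 = (-1.7273, 3.7273, 1.8182).
‖u_2‖ = 4.4924, so q_2 = (-0.3845, 0.8297, 0.4047).

Q = [[0.3015, -0.3845], [-0.3015, 0.8297], [0.9045, 0.4047]], R = [[3.3166, -0.9045], [0.0000, 4.4924]]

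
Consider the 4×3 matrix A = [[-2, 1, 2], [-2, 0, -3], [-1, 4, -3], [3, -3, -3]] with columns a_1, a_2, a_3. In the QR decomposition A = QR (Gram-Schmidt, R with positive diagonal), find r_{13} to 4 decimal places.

q_1 = a_1/‖a_1‖ = (-2, -2, -1, 3)/4.2426 = (-0.4714, -0.4714, -0.2357, 0.7071).
r_{13} = q_1·a_3 = -0.9428.

r_{13} = -0.9428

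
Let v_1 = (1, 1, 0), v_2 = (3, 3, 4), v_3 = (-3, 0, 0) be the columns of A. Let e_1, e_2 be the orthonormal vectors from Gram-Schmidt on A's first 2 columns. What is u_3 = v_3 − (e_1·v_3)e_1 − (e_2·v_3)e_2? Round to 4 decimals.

v_1 = (1, 1, 0); ‖v_1‖ = 1.4142, so e_1 = (0.7071, 0.7071, 0.0000).
e_1·v_2 = 0.7071·3 + 0.7071·3 + 0.0000·4 = 4.2426.
u_2 = v_2 − 4.2426·e_1 = (0.0000, 0.0000, 4.0000).
‖u_2‖ = 4.0000, so e_2 = (0.0000, 0.0000, 1.0000).
e_1·v_3 = 0.7071·(-3) + 0.7071·0 + 0.0000·0 = -2.1213; e_2·v_3 = 0.0000·(-3) + 0.0000·0 + 1.0000·0 = 0.0000.
u_3 = v_3 + 2.1213·e_1 + 0.0000·e_2 = (-1.5000, 1.5000, 0.0000).

u_3 = (-1.5000, 1.5000, 0.0000)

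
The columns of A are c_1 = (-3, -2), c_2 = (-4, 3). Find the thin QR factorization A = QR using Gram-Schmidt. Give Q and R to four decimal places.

Q = [[-0.8321, -0.5547], [-0.5547, 0.8321]], R = [[3.6056, 1.6641], [0.0000, 4.7150]]

c_1 = (-3, -2); ‖c_1‖ = 3.6056, so e_1 = (-0.8321, -0.5547).
e_1·c_2 = (-0.8321)·(-4) + (-0.5547)·3 = 1.6641.
u_2 = c_2 − 1.6641·e_1 = (-2.6154, 3.9231).
‖u_2‖ = 4.7150, so e_2 = (-0.5547, 0.8321).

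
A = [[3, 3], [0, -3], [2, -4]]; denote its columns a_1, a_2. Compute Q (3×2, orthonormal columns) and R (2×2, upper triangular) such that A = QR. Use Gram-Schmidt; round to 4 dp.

q_1 = a_1/‖a_1‖ = (3, 0, 2)/3.6056 = (0.8321, 0.0000, 0.5547).
r_{12} = q_1·a_2 = 0.2774.
u_2 = a_2 − 0.2774·q_1 = (2.7692, -3.0000, -4.1538).
‖u_2‖ = 5.8244, so q_2 = (0.4755, -0.5151, -0.7132).

Q = [[0.8321, 0.4755], [0.0000, -0.5151], [0.5547, -0.7132]], R = [[3.6056, 0.2774], [0.0000, 5.8244]]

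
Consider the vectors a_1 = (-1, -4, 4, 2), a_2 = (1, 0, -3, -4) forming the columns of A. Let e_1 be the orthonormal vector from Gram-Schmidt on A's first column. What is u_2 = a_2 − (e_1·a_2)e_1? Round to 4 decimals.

a_1 = (-1, -4, 4, 2); ‖a_1‖ = 6.0828, so e_1 = (-0.1644, -0.6576, 0.6576, 0.3288).
e_1·a_2 = (-0.1644)·1 + (-0.6576)·0 + 0.6576·(-3) + 0.3288·(-4) = -3.4524.
u_2 = a_2 + 3.4524·e_1 = (0.4324, -2.2703, -0.7297, -2.8649).

u_2 = (0.4324, -2.2703, -0.7297, -2.8649)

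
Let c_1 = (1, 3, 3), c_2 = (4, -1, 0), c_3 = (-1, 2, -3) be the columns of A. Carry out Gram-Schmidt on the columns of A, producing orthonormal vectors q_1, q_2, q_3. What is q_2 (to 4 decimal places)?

c_1 = (1, 3, 3); ‖c_1‖ = 4.3589, so q_1 = (0.2294, 0.6882, 0.6882).
q_1·c_2 = 0.2294·4 + 0.6882·(-1) + 0.6882·0 = 0.2294.
u_2 = c_2 − 0.2294·q_1 = (3.9474, -1.1579, -0.1579).
‖u_2‖ = 4.1167, so q_2 = (0.9589, -0.2813, -0.0384).

q_2 = (0.9589, -0.2813, -0.0384)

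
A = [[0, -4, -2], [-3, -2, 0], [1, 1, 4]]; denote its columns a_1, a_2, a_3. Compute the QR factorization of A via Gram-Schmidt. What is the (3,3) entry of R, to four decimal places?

r_{33} = 3.6253

a_1 = (0, -3, 1); ‖a_1‖ = 3.1623, so e_1 = (0.0000, -0.9487, 0.3162).
e_1·a_2 = 0.0000·(-4) + (-0.9487)·(-2) + 0.3162·1 = 2.2136.
u_2 = a_2 − 2.2136·e_1 = (-4.0000, 0.1000, 0.3000).
‖u_2‖ = 4.0125, so e_2 = (-0.9969, 0.0249, 0.0748).
e_1·a_3 = 0.0000·(-2) + (-0.9487)·0 + 0.3162·4 = 1.2649; e_2·a_3 = (-0.9969)·(-2) + 0.0249·0 + 0.0748·4 = 2.2928.
u_3 = a_3 − 1.2649·e_1 − 2.2928·e_2 = (0.2857, 1.1429, 3.4286).
r_{33} = ‖u_3‖ = 3.6253.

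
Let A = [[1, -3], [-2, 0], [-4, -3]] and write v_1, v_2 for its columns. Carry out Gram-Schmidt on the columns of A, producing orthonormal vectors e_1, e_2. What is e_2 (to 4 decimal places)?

e_2 = (-0.9117, 0.2279, -0.3419)

e_1 = v_1/‖v_1‖ = (1, -2, -4)/4.5826 = (0.2182, -0.4364, -0.8729).
r_{12} = e_1·v_2 = 1.9640.
u_2 = v_2 − 1.9640·e_1 = (-3.4286, 0.8571, -1.2857).
‖u_2‖ = 3.7607, so e_2 = (-0.9117, 0.2279, -0.3419).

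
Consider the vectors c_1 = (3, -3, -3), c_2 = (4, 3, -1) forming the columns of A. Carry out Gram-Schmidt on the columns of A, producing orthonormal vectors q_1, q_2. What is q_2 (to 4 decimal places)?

q_2 = (0.6712, 0.7383, -0.0671)

q_1 = c_1/‖c_1‖ = (3, -3, -3)/5.1962 = (0.5774, -0.5774, -0.5774).
r_{12} = q_1·c_2 = 1.1547.
u_2 = c_2 − 1.1547·q_1 = (3.3333, 3.6667, -0.3333).
‖u_2‖ = 4.9666, so q_2 = (0.6712, 0.7383, -0.0671).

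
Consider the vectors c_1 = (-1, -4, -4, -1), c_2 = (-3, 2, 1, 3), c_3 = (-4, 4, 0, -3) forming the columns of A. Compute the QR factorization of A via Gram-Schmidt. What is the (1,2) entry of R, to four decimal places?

c_1 = (-1, -4, -4, -1); ‖c_1‖ = 5.8310, so e_1 = (-0.1715, -0.6860, -0.6860, -0.1715).
r_{12} = e_1·c_2 = -2.0580.

r_{12} = -2.0580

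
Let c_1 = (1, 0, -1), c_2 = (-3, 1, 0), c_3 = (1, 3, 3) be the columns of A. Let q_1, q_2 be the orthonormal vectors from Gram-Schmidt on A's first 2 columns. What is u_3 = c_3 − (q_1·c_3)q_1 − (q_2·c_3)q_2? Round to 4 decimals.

c_1 = (1, 0, -1); ‖c_1‖ = 1.4142, so q_1 = (0.7071, 0.0000, -0.7071).
q_1·c_2 = 0.7071·(-3) + 0.0000·1 + (-0.7071)·0 = -2.1213.
u_2 = c_2 + 2.1213·q_1 = (-1.5000, 1.0000, -1.5000).
‖u_2‖ = 2.3452, so q_2 = (-0.6396, 0.4264, -0.6396).
q_1·c_3 = 0.7071·1 + 0.0000·3 + (-0.7071)·3 = -1.4142; q_2·c_3 = (-0.6396)·1 + 0.4264·3 + (-0.6396)·3 = -1.2792.
u_3 = c_3 + 1.4142·q_1 + 1.2792·q_2 = (1.1818, 3.5455, 1.1818).

u_3 = (1.1818, 3.5455, 1.1818)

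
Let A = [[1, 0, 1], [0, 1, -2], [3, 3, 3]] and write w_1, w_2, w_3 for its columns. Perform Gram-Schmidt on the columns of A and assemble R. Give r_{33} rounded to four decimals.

w_1 = (1, 0, 3); ‖w_1‖ = 3.1623, so e_1 = (0.3162, 0.0000, 0.9487).
e_1·w_2 = 0.3162·0 + 0.0000·1 + 0.9487·3 = 2.8460.
u_2 = w_2 − 2.8460·e_1 = (-0.9000, 1.0000, 0.3000).
‖u_2‖ = 1.3784, so e_2 = (-0.6529, 0.7255, 0.2176).
e_1·w_3 = 0.3162·1 + 0.0000·(-2) + 0.9487·3 = 3.1623; e_2·w_3 = (-0.6529)·1 + 0.7255·(-2) + 0.2176·3 = -1.4510.
u_3 = w_3 − 3.1623·e_1 + 1.4510·e_2 = (-0.9474, -0.9474, 0.3158).
r_{33} = ‖u_3‖ = 1.3765.

r_{33} = 1.3765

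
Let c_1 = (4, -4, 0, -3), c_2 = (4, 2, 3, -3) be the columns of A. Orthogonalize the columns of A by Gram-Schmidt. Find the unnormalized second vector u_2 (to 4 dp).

q_1 = c_1/‖c_1‖ = (4, -4, 0, -3)/6.4031 = (0.6247, -0.6247, 0.0000, -0.4685).
r_{12} = q_1·c_2 = 2.6550.
u_2 = c_2 − 2.6550·q_1 = (2.3415, 3.6585, 3.0000, -1.7561).

u_2 = (2.3415, 3.6585, 3.0000, -1.7561)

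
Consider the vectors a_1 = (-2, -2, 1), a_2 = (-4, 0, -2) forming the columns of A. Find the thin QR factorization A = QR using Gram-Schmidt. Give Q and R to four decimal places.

Q = [[-0.6667, -0.6667], [-0.6667, 0.3333], [0.3333, -0.6667]], R = [[3.0000, 2.0000], [0.0000, 4.0000]]

a_1 = (-2, -2, 1); ‖a_1‖ = 3.0000, so e_1 = (-0.6667, -0.6667, 0.3333).
e_1·a_2 = (-0.6667)·(-4) + (-0.6667)·0 + 0.3333·(-2) = 2.0000.
u_2 = a_2 − 2.0000·e_1 = (-2.6667, 1.3333, -2.6667).
‖u_2‖ = 4.0000, so e_2 = (-0.6667, 0.3333, -0.6667).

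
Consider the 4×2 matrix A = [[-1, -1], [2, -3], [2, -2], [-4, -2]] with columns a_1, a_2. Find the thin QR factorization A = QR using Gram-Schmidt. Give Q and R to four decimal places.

Q = [[-0.2000, -0.2454], [0.4000, -0.6890], [0.4000, -0.4531], [-0.8000, -0.5097]], R = [[5.0000, -0.2000], [0.0000, 4.2379]]

a_1 = (-1, 2, 2, -4); ‖a_1‖ = 5.0000, so e_1 = (-0.2000, 0.4000, 0.4000, -0.8000).
e_1·a_2 = (-0.2000)·(-1) + 0.4000·(-3) + 0.4000·(-2) + (-0.8000)·(-2) = -0.2000.
u_2 = a_2 + 0.2000·e_1 = (-1.0400, -2.9200, -1.9200, -2.1600).
‖u_2‖ = 4.2379, so e_2 = (-0.2454, -0.6890, -0.4531, -0.5097).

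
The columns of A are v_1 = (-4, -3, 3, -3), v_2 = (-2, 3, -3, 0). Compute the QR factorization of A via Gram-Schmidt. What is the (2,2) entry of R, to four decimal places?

r_{22} = 4.4356

v_1 = (-4, -3, 3, -3); ‖v_1‖ = 6.5574, so q_1 = (-0.6100, -0.4575, 0.4575, -0.4575).
q_1·v_2 = (-0.6100)·(-2) + (-0.4575)·3 + 0.4575·(-3) + (-0.4575)·0 = -1.5250.
u_2 = v_2 + 1.5250·q_1 = (-2.9302, 2.3023, -2.3023, -0.6977).
r_{22} = ‖u_2‖ = 4.4356.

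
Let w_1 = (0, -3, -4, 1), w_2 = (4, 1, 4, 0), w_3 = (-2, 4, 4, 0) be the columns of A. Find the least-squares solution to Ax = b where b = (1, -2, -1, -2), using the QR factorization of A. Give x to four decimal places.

q_1 = w_1/‖w_1‖ = (0, -3, -4, 1)/5.0990 = (0.0000, -0.5883, -0.7845, 0.1961).
r_{12} = q_1·w_2 = -3.7262.
u_2 = w_2 + 3.7262·q_1 = (4.0000, -1.1923, 1.0769, 0.7308).
‖u_2‖ = 4.3721, so q_2 = (0.9149, -0.2727, 0.2463, 0.1671).
r_{13} = q_1·w_3 = -5.4913; r_{23} = q_2·w_3 = -1.9353.
u_3 = w_3 + 5.4913·q_1 + 1.9353·q_2 = (-0.2294, 0.2414, 0.1690, 1.4004).
‖u_3‖ = 1.4493, so q_3 = (-0.1583, 0.1666, 0.1166, 0.9662).
Qᵀb = (1.5689, 0.8797, -2.5405).
Back-substitute: x_3 = -2.5405/1.4493 = -1.7529.
x_2 = (0.8797 + 1.9353·(-1.7529))/4.3721 = -0.5747.
x_1 = (1.5689 + 3.7262·(-0.5747) + 5.4913·(-1.7529))/5.0990 = -2.0000.

x = (-2.0000, -0.5747, -1.7529)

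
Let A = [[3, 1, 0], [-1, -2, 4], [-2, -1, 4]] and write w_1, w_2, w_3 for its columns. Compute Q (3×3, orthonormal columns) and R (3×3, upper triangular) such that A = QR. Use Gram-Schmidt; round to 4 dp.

w_1 = (3, -1, -2); ‖w_1‖ = 3.7417, so q_1 = (0.8018, -0.2673, -0.5345).
q_1·w_2 = 0.8018·1 + (-0.2673)·(-2) + (-0.5345)·(-1) = 1.8708.
u_2 = w_2 − 1.8708·q_1 = (-0.5000, -1.5000, 0.0000).
‖u_2‖ = 1.5811, so q_2 = (-0.3162, -0.9487, 0.0000).
q_1·w_3 = 0.8018·0 + (-0.2673)·4 + (-0.5345)·4 = -3.2071; q_2·w_3 = (-0.3162)·0 + (-0.9487)·4 + 0.0000·4 = -3.7947.
u_3 = w_3 + 3.2071·q_1 + 3.7947·q_2 = (1.3714, -0.4571, 2.2857).
‖u_3‖ = 2.7045, so q_3 = (0.5071, -0.1690, 0.8452).

Q = [[0.8018, -0.3162, 0.5071], [-0.2673, -0.9487, -0.1690], [-0.5345, 0.0000, 0.8452]], R = [[3.7417, 1.8708, -3.2071], [0.0000, 1.5811, -3.7947], [0.0000, 0.0000, 2.7045]]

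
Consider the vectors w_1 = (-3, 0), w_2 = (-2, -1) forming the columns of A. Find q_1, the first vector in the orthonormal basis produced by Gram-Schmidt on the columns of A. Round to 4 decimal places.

q_1 = (-1.0000, 0.0000)

q_1 = w_1/‖w_1‖ = (-3, 0)/3.0000 = (-1.0000, 0.0000).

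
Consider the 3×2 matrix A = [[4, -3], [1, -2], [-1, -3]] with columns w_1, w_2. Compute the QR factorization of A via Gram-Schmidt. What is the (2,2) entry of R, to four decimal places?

w_1 = (4, 1, -1); ‖w_1‖ = 4.2426, so e_1 = (0.9428, 0.2357, -0.2357).
e_1·w_2 = 0.9428·(-3) + 0.2357·(-2) + (-0.2357)·(-3) = -2.5927.
u_2 = w_2 + 2.5927·e_1 = (-0.5556, -1.3889, -3.6111).
r_{22} = ‖u_2‖ = 3.9087.

r_{22} = 3.9087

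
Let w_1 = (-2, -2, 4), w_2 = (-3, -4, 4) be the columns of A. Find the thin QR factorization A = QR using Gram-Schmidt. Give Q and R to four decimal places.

Q = [[-0.4082, -0.2673], [-0.4082, -0.8018], [0.8165, -0.5345]], R = [[4.8990, 6.1237], [0.0000, 1.8708]]

e_1 = w_1/‖w_1‖ = (-2, -2, 4)/4.8990 = (-0.4082, -0.4082, 0.8165).
r_{12} = e_1·w_2 = 6.1237.
u_2 = w_2 − 6.1237·e_1 = (-0.5000, -1.5000, -1.0000).
‖u_2‖ = 1.8708, so e_2 = (-0.2673, -0.8018, -0.5345).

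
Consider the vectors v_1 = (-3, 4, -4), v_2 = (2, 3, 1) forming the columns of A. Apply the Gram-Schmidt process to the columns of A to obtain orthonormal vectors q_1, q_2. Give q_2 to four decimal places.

q_2 = (0.5756, 0.7523, 0.3205)

v_1 = (-3, 4, -4); ‖v_1‖ = 6.4031, so q_1 = (-0.4685, 0.6247, -0.6247).
q_1·v_2 = (-0.4685)·2 + 0.6247·3 + (-0.6247)·1 = 0.3123.
u_2 = v_2 − 0.3123·q_1 = (2.1463, 2.8049, 1.1951).
‖u_2‖ = 3.7286, so q_2 = (0.5756, 0.7523, 0.3205).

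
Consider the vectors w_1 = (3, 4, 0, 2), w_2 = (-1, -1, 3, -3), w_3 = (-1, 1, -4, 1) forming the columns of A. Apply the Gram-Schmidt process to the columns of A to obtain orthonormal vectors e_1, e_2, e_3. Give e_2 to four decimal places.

e_2 = (0.0916, 0.2107, 0.7969, -0.5587)

e_1 = w_1/‖w_1‖ = (3, 4, 0, 2)/5.3852 = (0.5571, 0.7428, 0.0000, 0.3714).
r_{12} = e_1·w_2 = -2.4140.
u_2 = w_2 + 2.4140·e_1 = (0.3448, 0.7931, 3.0000, -2.1034).
‖u_2‖ = 3.7646, so e_2 = (0.0916, 0.2107, 0.7969, -0.5587).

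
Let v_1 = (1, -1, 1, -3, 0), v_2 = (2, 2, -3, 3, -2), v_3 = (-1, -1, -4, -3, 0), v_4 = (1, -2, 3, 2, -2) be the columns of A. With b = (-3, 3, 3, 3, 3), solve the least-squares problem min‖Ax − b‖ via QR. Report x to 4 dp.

v_1 = (1, -1, 1, -3, 0); ‖v_1‖ = 3.4641, so e_1 = (0.2887, -0.2887, 0.2887, -0.8660, 0.0000).
e_1·v_2 = 0.2887·2 + (-0.2887)·2 + 0.2887·(-3) + (-0.8660)·3 + 0.0000·(-2) = -3.4641.
u_2 = v_2 + 3.4641·e_1 = (3.0000, 1.0000, -2.0000, 0.0000, -2.0000).
‖u_2‖ = 4.2426, so e_2 = (0.7071, 0.2357, -0.4714, 0.0000, -0.4714).
e_1·v_3 = 0.2887·(-1) + (-0.2887)·(-1) + 0.2887·(-4) + (-0.8660)·(-3) + 0.0000·0 = 1.4434; e_2·v_3 = 0.7071·(-1) + 0.2357·(-1) + (-0.4714)·(-4) + (0.0000)·(-3) + (-0.4714)·0 = 0.9428.
u_3 = v_3 − 1.4434·e_1 − 0.9428·e_2 = (-2.0833, -0.8056, -3.9722, -1.7500, 0.4444).
‖u_3‖ = 4.9018, so e_3 = (-0.4250, -0.1643, -0.8104, -0.3570, 0.0907).
e_1·v_4 = 0.2887·1 + (-0.2887)·(-2) + 0.2887·3 + (-0.8660)·2 + 0.0000·(-2) = 0.0000; e_2·v_4 = 0.7071·1 + 0.2357·(-2) + (-0.4714)·3 + (0.0000)·2 + (-0.4714)·(-2) = -0.2357; e_3·v_4 = (-0.4250)·1 + (-0.1643)·(-2) + (-0.8104)·3 + (-0.3570)·2 + 0.0907·(-2) = -3.4228.
u_4 = v_4 − 0.0000·e_1 + 0.2357·e_2 + 3.4228·e_3 = (-0.2881, -2.5069, 0.1152, 0.7780, -1.8008).
‖u_4‖ = 3.1983, so e_4 = (-0.0901, -0.7838, 0.0360, 0.2433, -0.5630).
Qᵀb = (-3.4641, -4.2426, -2.4481, -2.9326).
Back-substitute: x_4 = -2.9326/3.1983 = -0.9169.
x_3 = (-2.4481 + 3.4228·(-0.9169))/4.9018 = -1.1397.
x_2 = (-4.2426 − 0.9428·(-1.1397) + 0.2357·(-0.9169))/4.2426 = -0.7977.
x_1 = (-3.4641 + 3.4641·(-0.7977) − 1.4434·(-1.1397) − 0.0000·(-0.9169))/3.4641 = -1.3228.

x = (-1.3228, -0.7977, -1.1397, -0.9169)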